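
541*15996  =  8653836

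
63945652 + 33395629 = 97341281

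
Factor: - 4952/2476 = - 2 = - 2^1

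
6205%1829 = 718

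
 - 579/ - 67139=579/67139 = 0.01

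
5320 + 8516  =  13836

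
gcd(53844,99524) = 4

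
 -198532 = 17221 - 215753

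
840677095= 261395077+579282018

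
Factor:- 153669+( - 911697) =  - 1065366 = - 2^1*3^3*109^1 * 181^1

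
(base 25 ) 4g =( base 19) 62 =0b1110100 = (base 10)116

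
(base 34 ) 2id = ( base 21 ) 6di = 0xb79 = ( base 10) 2937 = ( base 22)61B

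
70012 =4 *17503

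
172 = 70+102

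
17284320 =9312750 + 7971570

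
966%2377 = 966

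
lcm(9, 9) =9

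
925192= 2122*436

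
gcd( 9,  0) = 9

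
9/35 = 9/35 = 0.26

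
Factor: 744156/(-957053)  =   - 2^2*3^2*7^1 * 23^ (-1 ) * 2953^1*41611^( - 1)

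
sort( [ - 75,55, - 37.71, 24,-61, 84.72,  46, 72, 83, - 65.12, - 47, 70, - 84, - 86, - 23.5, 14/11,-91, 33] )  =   [ - 91,-86 , - 84, - 75, - 65.12, - 61, - 47,  -  37.71 , - 23.5 , 14/11 , 24,33, 46, 55,70, 72,83,84.72]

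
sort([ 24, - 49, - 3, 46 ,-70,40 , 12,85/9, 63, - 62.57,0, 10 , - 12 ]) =[ - 70, - 62.57, -49, - 12, - 3, 0,85/9, 10, 12, 24,40,46,63]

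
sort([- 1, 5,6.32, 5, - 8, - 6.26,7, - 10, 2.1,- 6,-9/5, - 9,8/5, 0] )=[ - 10, - 9, - 8, - 6.26,  -  6,  -  9/5, - 1, 0,8/5,2.1, 5, 5, 6.32, 7 ] 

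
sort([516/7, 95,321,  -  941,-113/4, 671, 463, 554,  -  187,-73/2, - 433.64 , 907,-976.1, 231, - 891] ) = [ - 976.1, - 941, - 891, - 433.64, - 187, - 73/2,-113/4, 516/7,95, 231, 321,463,554,671,907 ]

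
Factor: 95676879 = 3^1*31892293^1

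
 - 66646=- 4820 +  - 61826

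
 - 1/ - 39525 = 1/39525 = 0.00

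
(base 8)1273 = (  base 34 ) KJ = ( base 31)mh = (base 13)41a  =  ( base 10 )699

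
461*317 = 146137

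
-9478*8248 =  - 78174544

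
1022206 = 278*3677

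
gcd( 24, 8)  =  8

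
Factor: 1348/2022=2/3 = 2^1*3^ ( - 1 )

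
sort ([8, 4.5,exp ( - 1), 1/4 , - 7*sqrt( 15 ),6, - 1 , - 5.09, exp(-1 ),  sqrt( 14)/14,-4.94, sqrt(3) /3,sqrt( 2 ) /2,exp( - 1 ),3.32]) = [ - 7 *sqrt ( 15),-5.09,-4.94, - 1,1/4,sqrt ( 14)/14, exp( - 1),  exp(  -  1), exp( - 1),sqrt (3)/3,sqrt( 2)/2,3.32, 4.5, 6, 8] 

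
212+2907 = 3119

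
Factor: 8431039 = 31^1*271969^1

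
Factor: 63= 3^2*7^1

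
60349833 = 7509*8037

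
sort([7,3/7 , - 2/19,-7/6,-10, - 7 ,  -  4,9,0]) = [ - 10, - 7,- 4,-7/6, - 2/19,0,3/7,7, 9] 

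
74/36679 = 74/36679 = 0.00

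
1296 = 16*81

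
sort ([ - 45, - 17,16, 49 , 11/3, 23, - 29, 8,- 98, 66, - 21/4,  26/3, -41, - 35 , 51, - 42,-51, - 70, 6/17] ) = [ - 98,-70, - 51,  -  45  , - 42,- 41,-35, - 29, - 17 , - 21/4, 6/17, 11/3,8, 26/3 , 16, 23 , 49, 51,66]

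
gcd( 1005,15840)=15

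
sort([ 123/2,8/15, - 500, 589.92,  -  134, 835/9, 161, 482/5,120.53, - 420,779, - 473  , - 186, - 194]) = [ - 500 , - 473, - 420, - 194, - 186, - 134,8/15,  123/2,835/9, 482/5,120.53,  161 , 589.92,  779]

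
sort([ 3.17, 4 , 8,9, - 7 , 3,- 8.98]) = [-8.98,  -  7, 3,3.17,4,8, 9]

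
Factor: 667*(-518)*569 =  - 196592914 = -2^1*7^1*23^1*29^1*37^1*569^1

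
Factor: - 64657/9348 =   -  83/12 = - 2^(  -  2)*3^( - 1)*83^1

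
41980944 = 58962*712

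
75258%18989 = 18291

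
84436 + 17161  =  101597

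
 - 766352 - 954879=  - 1721231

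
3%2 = 1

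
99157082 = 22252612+76904470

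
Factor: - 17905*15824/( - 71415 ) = 2^4*3^( - 3 )* 23^(-1 ) * 43^1 *3581^1 = 2463728/621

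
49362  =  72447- 23085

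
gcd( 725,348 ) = 29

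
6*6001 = 36006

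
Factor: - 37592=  - 2^3*37^1*127^1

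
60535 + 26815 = 87350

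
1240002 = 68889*18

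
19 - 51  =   - 32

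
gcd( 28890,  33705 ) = 4815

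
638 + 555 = 1193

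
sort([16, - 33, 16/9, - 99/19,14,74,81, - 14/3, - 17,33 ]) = [ - 33, - 17, - 99/19,  -  14/3, 16/9, 14, 16, 33 , 74, 81]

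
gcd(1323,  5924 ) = 1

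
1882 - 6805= - 4923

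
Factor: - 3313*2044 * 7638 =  - 2^3*3^1*7^1*19^1 * 67^1*73^1*3313^1 = - 51722794536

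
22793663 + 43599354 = 66393017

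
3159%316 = 315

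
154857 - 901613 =-746756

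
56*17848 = 999488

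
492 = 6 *82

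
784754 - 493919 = 290835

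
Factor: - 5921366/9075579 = - 2^1*3^(-1 ) * 11^1*29^( - 1 )*73^( - 1)*79^1*1429^(- 1 )*3407^1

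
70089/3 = 23363 = 23363.00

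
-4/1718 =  - 2/859 = - 0.00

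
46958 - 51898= -4940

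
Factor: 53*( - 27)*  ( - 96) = 2^5*3^4*53^1 =137376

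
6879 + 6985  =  13864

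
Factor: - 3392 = - 2^6*53^1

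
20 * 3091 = 61820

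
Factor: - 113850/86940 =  - 2^( - 1)*3^(-1)*5^1*7^( - 1)*11^1 =- 55/42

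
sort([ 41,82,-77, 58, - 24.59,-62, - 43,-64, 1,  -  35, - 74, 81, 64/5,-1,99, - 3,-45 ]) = [-77, -74,-64,-62,-45,-43, - 35, - 24.59,-3, -1,1, 64/5, 41, 58, 81,82, 99 ]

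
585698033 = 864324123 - 278626090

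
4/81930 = 2/40965=0.00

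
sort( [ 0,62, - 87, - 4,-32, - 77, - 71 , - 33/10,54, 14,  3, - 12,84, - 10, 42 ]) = [ - 87, - 77,-71 , - 32, - 12, -10, - 4,-33/10, 0, 3,14 , 42 , 54,  62, 84 ]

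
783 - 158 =625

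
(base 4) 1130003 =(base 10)5891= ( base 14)220B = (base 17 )1369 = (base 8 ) 13403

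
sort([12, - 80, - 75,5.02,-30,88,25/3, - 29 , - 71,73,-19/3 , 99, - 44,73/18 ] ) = [ - 80, - 75, - 71, - 44, - 30 , - 29, - 19/3, 73/18 , 5.02,25/3,12,73,88, 99 ] 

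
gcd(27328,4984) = 56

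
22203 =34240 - 12037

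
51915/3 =17305=17305.00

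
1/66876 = 1/66876 = 0.00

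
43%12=7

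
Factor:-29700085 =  - 5^1*37^1*160541^1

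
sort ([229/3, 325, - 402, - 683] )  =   [- 683, - 402,  229/3,325]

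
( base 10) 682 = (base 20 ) 1e2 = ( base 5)10212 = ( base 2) 1010101010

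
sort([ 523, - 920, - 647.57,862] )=[ - 920, - 647.57,523, 862 ]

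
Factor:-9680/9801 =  - 2^4*3^( - 4 )*5^1=- 80/81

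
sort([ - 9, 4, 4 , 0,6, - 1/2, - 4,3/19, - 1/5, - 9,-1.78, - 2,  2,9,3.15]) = [ - 9, - 9, - 4, - 2,  -  1.78 , - 1/2, - 1/5,0, 3/19,2,3.15,4,4,6, 9]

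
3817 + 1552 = 5369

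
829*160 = 132640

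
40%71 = 40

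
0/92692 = 0  =  0.00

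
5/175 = 1/35 = 0.03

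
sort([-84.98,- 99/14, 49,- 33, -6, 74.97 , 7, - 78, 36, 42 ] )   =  [ - 84.98, - 78, - 33, - 99/14, -6, 7, 36, 42, 49, 74.97] 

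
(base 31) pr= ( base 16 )322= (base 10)802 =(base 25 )172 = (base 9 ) 1081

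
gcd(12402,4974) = 6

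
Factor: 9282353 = 349^1*  26597^1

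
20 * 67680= 1353600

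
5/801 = 5/801= 0.01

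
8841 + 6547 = 15388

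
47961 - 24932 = 23029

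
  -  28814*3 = - 86442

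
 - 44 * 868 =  - 38192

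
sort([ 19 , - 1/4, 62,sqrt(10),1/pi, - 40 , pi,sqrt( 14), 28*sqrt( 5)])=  [ - 40 , - 1/4, 1/pi, pi,  sqrt(10),sqrt ( 14 ), 19, 62,28*sqrt( 5 ) ] 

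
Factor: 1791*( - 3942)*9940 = -2^3*3^5 *5^1*7^1*71^1*73^1*199^1=-  70177612680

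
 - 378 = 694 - 1072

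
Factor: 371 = 7^1 * 53^1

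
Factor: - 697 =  - 17^1 * 41^1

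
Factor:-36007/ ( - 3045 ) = 3^(-1)*5^ ( - 1 ) * 7^( - 1)*29^( - 1)*36007^1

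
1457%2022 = 1457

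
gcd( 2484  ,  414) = 414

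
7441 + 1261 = 8702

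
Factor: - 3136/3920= - 4/5 =- 2^2*5^(- 1 )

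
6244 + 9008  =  15252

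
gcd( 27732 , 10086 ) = 6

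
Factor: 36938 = 2^1 * 11^1*23^1*73^1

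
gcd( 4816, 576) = 16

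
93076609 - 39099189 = 53977420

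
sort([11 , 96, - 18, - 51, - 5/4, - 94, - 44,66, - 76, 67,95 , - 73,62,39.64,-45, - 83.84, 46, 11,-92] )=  [ - 94, - 92,  -  83.84,-76, - 73, - 51, - 45, - 44 ,-18,-5/4,11, 11, 39.64,46,  62, 66, 67, 95, 96 ]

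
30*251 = 7530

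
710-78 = 632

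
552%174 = 30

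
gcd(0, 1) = 1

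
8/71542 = 4/35771= 0.00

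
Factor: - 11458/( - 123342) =3^(  -  1 )*17^1*61^( - 1)=   17/183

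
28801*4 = 115204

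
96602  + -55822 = 40780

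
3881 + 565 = 4446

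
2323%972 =379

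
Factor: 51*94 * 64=306816 = 2^7*3^1*17^1*47^1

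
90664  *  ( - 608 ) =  - 55123712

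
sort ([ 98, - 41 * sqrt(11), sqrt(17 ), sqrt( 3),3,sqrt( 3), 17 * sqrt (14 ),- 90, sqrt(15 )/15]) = [-41 * sqrt( 11),  -  90, sqrt(15) /15,sqrt (3), sqrt(3) , 3, sqrt(17),17 * sqrt(14 ),98] 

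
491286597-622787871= - 131501274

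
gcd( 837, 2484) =27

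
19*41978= 797582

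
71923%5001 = 1909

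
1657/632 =2+393/632 = 2.62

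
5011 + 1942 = 6953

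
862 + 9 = 871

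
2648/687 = 2648/687= 3.85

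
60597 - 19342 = 41255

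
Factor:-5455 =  - 5^1*1091^1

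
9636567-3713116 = 5923451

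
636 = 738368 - 737732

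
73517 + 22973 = 96490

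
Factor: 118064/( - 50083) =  - 2^4*11^( - 1 ) * 29^( - 1)* 47^1=- 752/319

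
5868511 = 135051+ 5733460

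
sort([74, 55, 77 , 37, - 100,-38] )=[ - 100, - 38 , 37, 55,74,77] 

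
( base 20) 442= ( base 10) 1682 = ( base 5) 23212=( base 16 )692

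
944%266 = 146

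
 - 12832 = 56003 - 68835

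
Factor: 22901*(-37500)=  - 858787500 = -2^2*3^1*5^5*22901^1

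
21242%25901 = 21242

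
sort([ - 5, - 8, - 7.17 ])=[ - 8,- 7.17, - 5 ] 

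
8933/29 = 8933/29  =  308.03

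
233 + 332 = 565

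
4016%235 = 21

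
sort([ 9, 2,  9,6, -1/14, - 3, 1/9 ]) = [  -  3, - 1/14, 1/9,2  ,  6,9,  9 ]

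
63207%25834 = 11539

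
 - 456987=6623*( - 69)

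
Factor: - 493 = - 17^1*29^1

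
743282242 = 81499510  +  661782732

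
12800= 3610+9190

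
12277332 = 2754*4458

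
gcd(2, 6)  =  2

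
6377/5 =6377/5= 1275.40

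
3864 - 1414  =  2450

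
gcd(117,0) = 117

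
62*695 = 43090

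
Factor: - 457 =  - 457^1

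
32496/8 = 4062 = 4062.00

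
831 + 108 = 939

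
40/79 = 40/79 = 0.51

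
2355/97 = 2355/97 = 24.28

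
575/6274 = 575/6274 = 0.09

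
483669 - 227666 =256003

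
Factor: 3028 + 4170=7198 = 2^1 *59^1*61^1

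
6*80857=485142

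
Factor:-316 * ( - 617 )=194972 = 2^2*79^1*617^1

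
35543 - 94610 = -59067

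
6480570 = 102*63535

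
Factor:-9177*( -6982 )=64073814=2^1*3^1*7^1*19^1*23^1*3491^1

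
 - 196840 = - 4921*40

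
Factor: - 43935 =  - 3^1 *5^1*29^1 * 101^1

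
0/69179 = 0 =0.00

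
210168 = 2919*72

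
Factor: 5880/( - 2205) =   -  8/3 = - 2^3*3^( - 1)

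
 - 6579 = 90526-97105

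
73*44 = 3212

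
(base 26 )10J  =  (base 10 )695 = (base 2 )1010110111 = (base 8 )1267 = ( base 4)22313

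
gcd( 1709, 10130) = 1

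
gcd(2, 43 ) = 1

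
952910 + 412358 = 1365268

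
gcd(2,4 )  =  2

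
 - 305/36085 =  - 1 + 7156/7217=- 0.01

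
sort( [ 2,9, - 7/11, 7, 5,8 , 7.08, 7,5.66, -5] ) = [ - 5, - 7/11, 2,5,  5.66 , 7 , 7, 7.08,8,9]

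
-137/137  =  -1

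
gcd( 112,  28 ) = 28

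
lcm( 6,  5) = 30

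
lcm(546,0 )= 0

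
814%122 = 82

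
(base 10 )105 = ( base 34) 33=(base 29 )3I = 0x69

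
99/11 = 9 = 9.00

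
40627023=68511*593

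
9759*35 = 341565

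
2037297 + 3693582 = 5730879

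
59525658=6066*9813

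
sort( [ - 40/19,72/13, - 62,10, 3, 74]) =[ - 62, - 40/19, 3,72/13,10,74 ]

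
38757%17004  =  4749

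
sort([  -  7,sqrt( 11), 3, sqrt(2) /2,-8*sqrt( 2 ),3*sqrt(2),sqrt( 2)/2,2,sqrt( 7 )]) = [ - 8*sqrt(2), -7, sqrt ( 2)/2, sqrt( 2) /2,2,sqrt(7),3,sqrt( 11),3 * sqrt(2)]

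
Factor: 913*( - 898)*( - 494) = 2^2*11^1*13^1*19^1*83^1 *449^1=405017756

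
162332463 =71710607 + 90621856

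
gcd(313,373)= 1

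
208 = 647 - 439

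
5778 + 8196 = 13974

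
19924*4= 79696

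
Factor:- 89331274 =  - 2^1*19^1*31^1*75833^1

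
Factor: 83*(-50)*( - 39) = 161850 = 2^1*3^1*5^2*13^1* 83^1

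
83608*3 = 250824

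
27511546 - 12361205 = 15150341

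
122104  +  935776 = 1057880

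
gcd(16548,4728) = 2364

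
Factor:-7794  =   - 2^1 * 3^2 *433^1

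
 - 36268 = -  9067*4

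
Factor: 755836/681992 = 2^( - 1) *37^1*163^( - 1)*523^( - 1 )*5107^1 = 188959/170498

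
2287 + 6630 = 8917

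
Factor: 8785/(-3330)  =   - 1757/666 = - 2^ (-1)*3^( - 2)*7^1*37^( - 1) * 251^1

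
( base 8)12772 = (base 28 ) 74Q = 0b1010111111010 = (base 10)5626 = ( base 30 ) 67g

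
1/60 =1/60  =  0.02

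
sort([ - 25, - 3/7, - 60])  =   [ - 60, - 25,  -  3/7]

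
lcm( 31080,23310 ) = 93240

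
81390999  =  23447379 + 57943620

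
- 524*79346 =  - 41577304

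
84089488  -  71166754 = 12922734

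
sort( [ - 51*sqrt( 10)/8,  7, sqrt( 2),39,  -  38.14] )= [ -38.14, - 51*sqrt(10)/8 , sqrt( 2) , 7 , 39] 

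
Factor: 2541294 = 2^1*3^7*7^1*83^1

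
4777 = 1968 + 2809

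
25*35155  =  878875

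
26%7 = 5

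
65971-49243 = 16728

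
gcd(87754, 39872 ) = 178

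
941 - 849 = 92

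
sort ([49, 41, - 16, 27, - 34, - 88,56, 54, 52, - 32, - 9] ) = [-88, - 34, - 32, - 16, - 9, 27, 41, 49,  52,54, 56]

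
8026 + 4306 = 12332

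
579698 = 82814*7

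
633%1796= 633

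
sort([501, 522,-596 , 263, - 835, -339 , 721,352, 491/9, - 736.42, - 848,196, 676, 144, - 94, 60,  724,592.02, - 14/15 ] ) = [ - 848,- 835 , - 736.42, - 596, -339, - 94, -14/15 , 491/9, 60, 144, 196,263, 352, 501, 522, 592.02,676, 721, 724] 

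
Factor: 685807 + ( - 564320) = 121487 = 121487^1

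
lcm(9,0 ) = 0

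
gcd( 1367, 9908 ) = 1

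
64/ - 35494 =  - 1 + 17715/17747 = - 0.00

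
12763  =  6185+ 6578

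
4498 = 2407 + 2091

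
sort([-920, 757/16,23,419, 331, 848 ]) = [-920,  23,757/16, 331,419,848]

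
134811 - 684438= -549627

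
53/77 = 53/77 = 0.69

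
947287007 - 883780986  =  63506021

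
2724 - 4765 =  - 2041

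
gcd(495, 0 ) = 495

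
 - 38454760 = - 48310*796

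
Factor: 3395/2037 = 3^( - 1)*5^1= 5/3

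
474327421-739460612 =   -  265133191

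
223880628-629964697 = -406084069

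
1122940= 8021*140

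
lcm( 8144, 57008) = 57008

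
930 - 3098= - 2168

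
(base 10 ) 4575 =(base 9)6243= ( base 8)10737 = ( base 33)46L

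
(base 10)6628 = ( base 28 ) 8ck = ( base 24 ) bc4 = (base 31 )6RP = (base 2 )1100111100100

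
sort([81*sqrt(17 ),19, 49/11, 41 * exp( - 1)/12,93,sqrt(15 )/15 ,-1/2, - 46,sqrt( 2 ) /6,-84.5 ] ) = [ - 84.5, - 46, - 1/2,  sqrt( 2)/6,sqrt( 15)/15,41* exp(  -  1 )/12,49/11,  19, 93,81 * sqrt(17 )]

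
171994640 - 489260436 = - 317265796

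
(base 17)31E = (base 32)S2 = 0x382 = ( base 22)1ii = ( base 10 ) 898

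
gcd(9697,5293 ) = 1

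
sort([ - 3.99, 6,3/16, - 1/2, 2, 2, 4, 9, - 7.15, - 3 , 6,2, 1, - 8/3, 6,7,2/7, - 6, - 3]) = [ - 7.15, - 6,  -  3.99, -3, - 3, - 8/3, - 1/2, 3/16 , 2/7, 1,2,2, 2,4, 6,  6, 6, 7,9]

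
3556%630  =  406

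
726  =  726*1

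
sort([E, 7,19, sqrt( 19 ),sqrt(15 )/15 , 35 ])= [ sqrt(15 )/15, E,  sqrt( 19),7,19 , 35 ] 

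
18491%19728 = 18491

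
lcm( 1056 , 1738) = 83424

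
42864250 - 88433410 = -45569160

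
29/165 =29/165=0.18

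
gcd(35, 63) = 7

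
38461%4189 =760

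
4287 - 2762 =1525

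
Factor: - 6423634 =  - 2^1*7^1*19^2*31^1*41^1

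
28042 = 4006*7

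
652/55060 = 163/13765 = 0.01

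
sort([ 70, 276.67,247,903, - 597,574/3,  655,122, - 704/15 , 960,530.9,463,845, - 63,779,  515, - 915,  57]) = [ - 915,  -  597, - 63, - 704/15,57,70, 122,574/3, 247, 276.67, 463,  515,530.9,655,779,845,  903, 960]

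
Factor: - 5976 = -2^3*3^2*83^1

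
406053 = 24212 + 381841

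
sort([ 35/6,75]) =[35/6,75]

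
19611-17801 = 1810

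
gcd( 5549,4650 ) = 31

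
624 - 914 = -290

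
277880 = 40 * 6947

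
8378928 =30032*279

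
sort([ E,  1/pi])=[ 1/pi,E ]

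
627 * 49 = 30723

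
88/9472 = 11/1184 = 0.01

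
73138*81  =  5924178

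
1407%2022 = 1407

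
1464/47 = 1464/47 = 31.15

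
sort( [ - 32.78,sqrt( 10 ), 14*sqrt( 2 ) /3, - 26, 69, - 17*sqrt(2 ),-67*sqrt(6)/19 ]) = [ - 32.78, - 26, - 17 * sqrt( 2 ), - 67 * sqrt( 6 ) /19, sqrt( 10 ) , 14*sqrt( 2)/3, 69] 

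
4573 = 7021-2448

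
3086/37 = 3086/37 =83.41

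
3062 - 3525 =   -  463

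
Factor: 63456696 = 2^3*3^4*97927^1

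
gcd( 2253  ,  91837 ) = 1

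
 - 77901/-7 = 11128+5/7 = 11128.71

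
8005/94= 8005/94 = 85.16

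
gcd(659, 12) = 1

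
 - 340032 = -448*759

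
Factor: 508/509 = 2^2* 127^1 * 509^( - 1)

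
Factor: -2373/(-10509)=7/31 = 7^1*31^ ( - 1) 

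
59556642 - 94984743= - 35428101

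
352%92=76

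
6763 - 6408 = 355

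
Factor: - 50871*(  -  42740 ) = 2^2*3^1 * 5^1*31^1 * 547^1 *2137^1 =2174226540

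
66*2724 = 179784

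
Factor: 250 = 2^1*5^3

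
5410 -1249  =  4161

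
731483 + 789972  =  1521455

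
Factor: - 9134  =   - 2^1*4567^1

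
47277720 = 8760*5397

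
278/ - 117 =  - 278/117 = -2.38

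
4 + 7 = 11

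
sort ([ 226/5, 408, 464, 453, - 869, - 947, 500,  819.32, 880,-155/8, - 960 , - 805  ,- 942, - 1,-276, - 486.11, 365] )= [  -  960, - 947, - 942,  -  869,- 805, - 486.11, - 276, -155/8, -1,226/5 , 365, 408,453,464,500, 819.32, 880]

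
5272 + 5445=10717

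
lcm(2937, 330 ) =29370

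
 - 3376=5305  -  8681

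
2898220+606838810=609737030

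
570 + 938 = 1508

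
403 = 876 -473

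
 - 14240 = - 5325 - 8915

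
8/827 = 8/827 = 0.01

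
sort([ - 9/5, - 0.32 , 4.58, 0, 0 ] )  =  [ - 9/5, - 0.32, 0,0, 4.58]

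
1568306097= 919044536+649261561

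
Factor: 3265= 5^1*653^1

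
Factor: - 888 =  - 2^3*3^1*37^1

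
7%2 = 1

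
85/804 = 85/804  =  0.11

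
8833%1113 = 1042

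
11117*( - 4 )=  - 44468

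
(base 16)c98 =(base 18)9h2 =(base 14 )1264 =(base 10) 3224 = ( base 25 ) 53O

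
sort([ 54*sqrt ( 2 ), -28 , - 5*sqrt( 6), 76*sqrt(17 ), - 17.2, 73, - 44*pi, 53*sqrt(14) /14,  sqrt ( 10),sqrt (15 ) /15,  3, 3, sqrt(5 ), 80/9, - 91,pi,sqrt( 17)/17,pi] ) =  [ - 44*pi, - 91, - 28, - 17.2,  -  5*sqrt( 6), sqrt( 17) /17 , sqrt (15)/15, sqrt(5), 3,3,  pi, pi,sqrt(10),80/9  ,  53*sqrt(14)/14,73, 54*sqrt( 2), 76*sqrt ( 17) ]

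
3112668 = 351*8868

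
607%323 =284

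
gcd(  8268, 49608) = 8268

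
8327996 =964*8639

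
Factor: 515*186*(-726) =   -  69543540=   -2^2*3^2*5^1*11^2*31^1 *103^1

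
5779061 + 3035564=8814625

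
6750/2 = 3375 = 3375.00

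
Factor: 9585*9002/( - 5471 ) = - 86284170/5471 = - 2^1*3^3*5^1*7^1*71^1*643^1*5471^( - 1 ) 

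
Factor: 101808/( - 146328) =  - 606/871 = - 2^1 * 3^1*13^( - 1 )*67^(-1)  *101^1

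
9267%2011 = 1223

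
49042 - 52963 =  - 3921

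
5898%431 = 295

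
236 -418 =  - 182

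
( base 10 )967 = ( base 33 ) TA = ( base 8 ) 1707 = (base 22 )1LL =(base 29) 14a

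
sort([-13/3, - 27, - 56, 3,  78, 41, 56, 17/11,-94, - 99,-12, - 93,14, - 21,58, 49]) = [-99,- 94, - 93, - 56, - 27, - 21, - 12,  -  13/3,17/11, 3,14, 41,  49,56,58,  78 ] 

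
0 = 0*20630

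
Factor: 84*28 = 2^4*3^1 * 7^2 = 2352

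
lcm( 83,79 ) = 6557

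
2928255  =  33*88735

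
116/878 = 58/439  =  0.13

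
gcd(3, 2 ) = 1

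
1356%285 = 216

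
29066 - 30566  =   - 1500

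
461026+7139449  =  7600475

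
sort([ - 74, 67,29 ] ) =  [ - 74, 29  ,  67]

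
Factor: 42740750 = 2^1*5^3*13^1*13151^1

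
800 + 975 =1775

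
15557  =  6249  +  9308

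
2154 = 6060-3906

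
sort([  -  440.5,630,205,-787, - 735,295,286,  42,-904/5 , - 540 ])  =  [ - 787, - 735, - 540,- 440.5, - 904/5, 42,205,286, 295,  630 ] 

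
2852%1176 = 500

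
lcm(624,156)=624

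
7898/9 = 877 + 5/9 = 877.56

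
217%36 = 1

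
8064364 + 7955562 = 16019926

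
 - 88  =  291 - 379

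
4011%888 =459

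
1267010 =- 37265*(-34)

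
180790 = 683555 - 502765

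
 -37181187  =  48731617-85912804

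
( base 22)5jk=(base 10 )2858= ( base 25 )4E8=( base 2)101100101010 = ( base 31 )2U6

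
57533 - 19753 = 37780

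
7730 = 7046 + 684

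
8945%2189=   189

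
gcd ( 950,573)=1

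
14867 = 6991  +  7876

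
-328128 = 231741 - 559869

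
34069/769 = 34069/769 =44.30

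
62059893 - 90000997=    - 27941104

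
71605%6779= 3815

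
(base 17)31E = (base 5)12043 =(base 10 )898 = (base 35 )pn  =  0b1110000010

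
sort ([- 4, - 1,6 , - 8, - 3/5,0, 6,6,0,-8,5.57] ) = [ - 8, - 8, - 4, - 1,- 3/5, 0, 0,5.57  ,  6, 6,6] 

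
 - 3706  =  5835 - 9541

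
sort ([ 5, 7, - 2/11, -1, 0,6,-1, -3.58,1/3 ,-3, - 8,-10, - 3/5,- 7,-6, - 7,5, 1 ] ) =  [ - 10, - 8, -7,  -  7 , -6, -3.58, - 3,-1,-1, - 3/5, - 2/11, 0 , 1/3, 1,5,5, 6,7] 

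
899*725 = 651775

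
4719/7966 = 4719/7966  =  0.59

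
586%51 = 25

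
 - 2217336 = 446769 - 2664105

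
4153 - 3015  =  1138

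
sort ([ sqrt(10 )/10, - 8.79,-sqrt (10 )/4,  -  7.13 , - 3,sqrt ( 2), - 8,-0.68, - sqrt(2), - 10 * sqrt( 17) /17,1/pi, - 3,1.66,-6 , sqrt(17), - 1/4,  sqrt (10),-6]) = [ - 8.79,-8, - 7.13, - 6, - 6,  -  3,  -  3, - 10* sqrt(17) /17 , - sqrt( 2 ), - sqrt(10 )/4,  -  0.68, - 1/4,sqrt(10) /10,1/pi,sqrt(2),1.66,sqrt(10),sqrt( 17 )] 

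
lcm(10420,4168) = 20840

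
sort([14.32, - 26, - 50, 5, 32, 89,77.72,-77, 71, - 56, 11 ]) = [ - 77, - 56, - 50, -26,5, 11,14.32, 32, 71, 77.72, 89]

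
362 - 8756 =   -  8394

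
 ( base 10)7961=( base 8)17431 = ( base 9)11825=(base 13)3815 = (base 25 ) CIB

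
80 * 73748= 5899840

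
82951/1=82951 =82951.00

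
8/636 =2/159 = 0.01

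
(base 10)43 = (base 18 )27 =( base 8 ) 53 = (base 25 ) 1I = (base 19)25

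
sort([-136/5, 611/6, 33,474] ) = [ - 136/5,33, 611/6,474] 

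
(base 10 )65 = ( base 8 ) 101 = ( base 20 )35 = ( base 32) 21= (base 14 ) 49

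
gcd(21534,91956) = 582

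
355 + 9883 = 10238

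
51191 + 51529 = 102720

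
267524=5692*47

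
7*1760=12320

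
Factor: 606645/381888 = 305/192= 2^ ( - 6) * 3^( - 1)*5^1*61^1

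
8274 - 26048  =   - 17774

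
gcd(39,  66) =3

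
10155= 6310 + 3845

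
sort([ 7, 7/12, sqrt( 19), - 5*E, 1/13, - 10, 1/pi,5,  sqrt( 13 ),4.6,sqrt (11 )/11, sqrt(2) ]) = [  -  5 *E, - 10, 1/13,  sqrt (11)/11, 1/pi, 7/12, sqrt( 2),sqrt ( 13), sqrt(19 ),  4.6, 5, 7] 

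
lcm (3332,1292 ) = 63308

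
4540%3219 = 1321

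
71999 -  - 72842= 144841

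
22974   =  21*1094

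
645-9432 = -8787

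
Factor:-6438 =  - 2^1 *3^1*29^1*37^1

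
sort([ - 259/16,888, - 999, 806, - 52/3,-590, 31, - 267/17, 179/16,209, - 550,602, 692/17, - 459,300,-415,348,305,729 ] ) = [- 999,  -  590,- 550, - 459,-415, - 52/3, - 259/16  , - 267/17,179/16,31,692/17,209, 300,305,348, 602, 729,806,888]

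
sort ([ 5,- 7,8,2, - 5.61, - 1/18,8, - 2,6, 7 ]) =[-7, - 5.61, - 2, - 1/18,2,  5, 6, 7,  8,8 ] 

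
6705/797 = 6705/797=8.41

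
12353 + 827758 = 840111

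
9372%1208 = 916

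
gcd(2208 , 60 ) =12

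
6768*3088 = 20899584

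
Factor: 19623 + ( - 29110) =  - 53^1*179^1 = - 9487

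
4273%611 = 607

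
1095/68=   16  +  7/68 = 16.10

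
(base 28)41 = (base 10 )113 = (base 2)1110001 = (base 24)4H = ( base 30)3n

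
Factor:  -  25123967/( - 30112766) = 2^( - 1)*11^1*439^(-1)*34297^( -1)*  2283997^1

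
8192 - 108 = 8084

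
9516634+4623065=14139699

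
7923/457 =7923/457 = 17.34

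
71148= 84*847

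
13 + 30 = 43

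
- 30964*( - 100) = 3096400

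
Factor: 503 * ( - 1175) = -5^2*47^1*503^1 = - 591025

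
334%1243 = 334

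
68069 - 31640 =36429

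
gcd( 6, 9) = 3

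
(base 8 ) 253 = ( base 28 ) 63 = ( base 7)333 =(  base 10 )171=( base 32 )5B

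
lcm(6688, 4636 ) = 407968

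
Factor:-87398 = -2^1*89^1*491^1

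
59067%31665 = 27402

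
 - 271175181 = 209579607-480754788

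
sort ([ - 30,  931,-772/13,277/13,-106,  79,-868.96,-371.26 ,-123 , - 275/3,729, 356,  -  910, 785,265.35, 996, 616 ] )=[ - 910 ,-868.96,-371.26,  -  123,-106 ,-275/3, - 772/13, - 30 , 277/13,79 , 265.35, 356 , 616,729,785, 931,996] 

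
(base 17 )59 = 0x5e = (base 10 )94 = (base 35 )2O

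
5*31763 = 158815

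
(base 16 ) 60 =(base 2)1100000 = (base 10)96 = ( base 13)75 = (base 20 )4G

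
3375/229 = 14 + 169/229 = 14.74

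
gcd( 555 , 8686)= 1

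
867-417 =450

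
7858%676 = 422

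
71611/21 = 3410 + 1/21  =  3410.05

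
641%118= 51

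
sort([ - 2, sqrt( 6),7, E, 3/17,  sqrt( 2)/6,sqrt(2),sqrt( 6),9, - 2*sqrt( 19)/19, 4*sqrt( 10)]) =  [ - 2, - 2*sqrt( 19) /19,3/17,sqrt( 2)/6,sqrt(2),sqrt( 6),sqrt ( 6),  E, 7,9, 4*sqrt( 10)] 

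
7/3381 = 1/483 = 0.00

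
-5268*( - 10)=52680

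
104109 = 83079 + 21030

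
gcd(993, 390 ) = 3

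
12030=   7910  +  4120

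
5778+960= 6738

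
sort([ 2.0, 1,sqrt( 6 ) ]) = [1,2.0, sqrt(6) ] 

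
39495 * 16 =631920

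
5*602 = 3010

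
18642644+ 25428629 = 44071273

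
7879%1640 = 1319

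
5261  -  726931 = -721670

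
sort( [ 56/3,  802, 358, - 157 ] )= [ - 157,56/3, 358 , 802 ] 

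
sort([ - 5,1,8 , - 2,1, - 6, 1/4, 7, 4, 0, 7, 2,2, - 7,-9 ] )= [ - 9,- 7, - 6, - 5, - 2,0,  1/4,  1, 1, 2,2, 4, 7, 7, 8]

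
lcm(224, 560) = 1120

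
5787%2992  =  2795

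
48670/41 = 48670/41= 1187.07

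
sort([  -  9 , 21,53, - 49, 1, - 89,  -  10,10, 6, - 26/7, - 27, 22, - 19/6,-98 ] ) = [ - 98, - 89 , - 49,  -  27, - 10,-9 , - 26/7, - 19/6, 1 , 6, 10 , 21,22,53] 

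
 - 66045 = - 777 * 85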